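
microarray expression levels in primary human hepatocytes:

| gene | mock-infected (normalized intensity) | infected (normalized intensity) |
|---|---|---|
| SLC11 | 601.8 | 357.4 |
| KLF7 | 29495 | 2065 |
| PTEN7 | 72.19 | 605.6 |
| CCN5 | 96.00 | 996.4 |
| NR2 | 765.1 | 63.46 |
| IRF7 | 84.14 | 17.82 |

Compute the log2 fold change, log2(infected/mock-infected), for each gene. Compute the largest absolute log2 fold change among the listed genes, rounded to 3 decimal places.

3.836

log2(357.4/601.8) = -0.752  (SLC11)
log2(2065/29495) = -3.836  (KLF7)
log2(605.6/72.19) = 3.068  (PTEN7)
log2(996.4/96.00) = 3.376  (CCN5)
log2(63.46/765.1) = -3.592  (NR2)
log2(17.82/84.14) = -2.239  (IRF7)
The largest magnitude belongs to KLF7.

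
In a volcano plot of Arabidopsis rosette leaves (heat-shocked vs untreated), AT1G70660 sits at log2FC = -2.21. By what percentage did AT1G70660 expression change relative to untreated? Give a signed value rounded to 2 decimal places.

-78.39%

Fold change = 2^(-2.21) = 0.2161
Percent change = (FC − 1) × 100% = (0.2161 − 1) × 100 = -78.39%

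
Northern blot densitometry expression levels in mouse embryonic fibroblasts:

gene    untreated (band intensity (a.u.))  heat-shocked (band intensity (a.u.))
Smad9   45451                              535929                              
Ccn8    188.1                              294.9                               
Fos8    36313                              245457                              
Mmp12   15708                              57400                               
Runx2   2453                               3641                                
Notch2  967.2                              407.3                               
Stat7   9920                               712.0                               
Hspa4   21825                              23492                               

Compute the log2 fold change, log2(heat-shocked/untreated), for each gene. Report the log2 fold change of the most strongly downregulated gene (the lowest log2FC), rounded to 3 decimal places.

-3.800

log2(535929/45451) = 3.560  (Smad9)
log2(294.9/188.1) = 0.649  (Ccn8)
log2(245457/36313) = 2.757  (Fos8)
log2(57400/15708) = 1.870  (Mmp12)
log2(3641/2453) = 0.570  (Runx2)
log2(407.3/967.2) = -1.248  (Notch2)
log2(712.0/9920) = -3.800  (Stat7)
log2(23492/21825) = 0.106  (Hspa4)
Stat7 is most strongly downregulated.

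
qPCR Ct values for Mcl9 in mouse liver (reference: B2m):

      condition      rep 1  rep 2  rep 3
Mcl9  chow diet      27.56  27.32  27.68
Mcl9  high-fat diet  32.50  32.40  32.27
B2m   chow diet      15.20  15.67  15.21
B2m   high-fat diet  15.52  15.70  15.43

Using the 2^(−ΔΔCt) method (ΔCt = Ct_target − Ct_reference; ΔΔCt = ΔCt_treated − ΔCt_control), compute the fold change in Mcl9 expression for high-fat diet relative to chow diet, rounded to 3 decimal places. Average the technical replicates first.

Mean Ct: Mcl9 chow diet 27.520; Mcl9 high-fat diet 32.390; B2m chow diet 15.360; B2m high-fat diet 15.550
ΔCt(chow diet) = 27.520 − 15.360 = 12.160
ΔCt(high-fat diet) = 32.390 − 15.550 = 16.840
ΔΔCt = 16.840 − 12.160 = 4.680
Fold change = 2^(−4.680) = 0.0390

0.039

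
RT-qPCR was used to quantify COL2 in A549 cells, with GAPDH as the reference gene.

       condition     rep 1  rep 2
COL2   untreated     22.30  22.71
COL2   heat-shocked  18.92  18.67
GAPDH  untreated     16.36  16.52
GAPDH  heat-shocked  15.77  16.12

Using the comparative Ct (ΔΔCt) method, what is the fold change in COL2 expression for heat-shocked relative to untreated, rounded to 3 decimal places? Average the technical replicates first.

Mean Ct: COL2 untreated 22.505; COL2 heat-shocked 18.795; GAPDH untreated 16.440; GAPDH heat-shocked 15.945
ΔCt(untreated) = 22.505 − 16.440 = 6.065
ΔCt(heat-shocked) = 18.795 − 15.945 = 2.850
ΔΔCt = 2.850 − 6.065 = -3.215
Fold change = 2^(−(-3.215)) = 2^3.215 = 9.2856

9.286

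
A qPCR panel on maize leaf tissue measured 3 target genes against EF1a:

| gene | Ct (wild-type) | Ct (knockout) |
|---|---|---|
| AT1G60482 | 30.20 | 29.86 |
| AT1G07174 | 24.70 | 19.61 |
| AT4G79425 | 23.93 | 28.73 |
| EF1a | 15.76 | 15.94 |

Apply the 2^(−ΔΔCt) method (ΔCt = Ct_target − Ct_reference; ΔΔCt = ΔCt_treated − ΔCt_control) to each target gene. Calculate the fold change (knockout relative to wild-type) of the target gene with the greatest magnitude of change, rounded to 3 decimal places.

AT1G60482: ΔΔCt = (29.86−15.94) − (30.20−15.76) = 13.92 − 14.44 = -0.52; fold change = 2^0.52 = 1.434
AT1G07174: ΔΔCt = (19.61−15.94) − (24.70−15.76) = 3.67 − 8.94 = -5.27; fold change = 2^5.27 = 38.586
AT4G79425: ΔΔCt = (28.73−15.94) − (23.93−15.76) = 12.79 − 8.17 = 4.62; fold change = 2^-4.62 = 0.041
AT1G07174 has the largest |ΔΔCt| = 5.27.

38.586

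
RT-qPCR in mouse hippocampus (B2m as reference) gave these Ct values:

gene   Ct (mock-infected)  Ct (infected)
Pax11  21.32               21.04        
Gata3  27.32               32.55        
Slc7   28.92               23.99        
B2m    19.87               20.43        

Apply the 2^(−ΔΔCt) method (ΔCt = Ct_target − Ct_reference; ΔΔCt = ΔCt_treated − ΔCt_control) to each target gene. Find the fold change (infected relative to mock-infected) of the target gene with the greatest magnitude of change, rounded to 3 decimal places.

44.942

Pax11: ΔΔCt = (21.04−20.43) − (21.32−19.87) = 0.61 − 1.45 = -0.84; fold change = 2^0.84 = 1.790
Gata3: ΔΔCt = (32.55−20.43) − (27.32−19.87) = 12.12 − 7.45 = 4.67; fold change = 2^-4.67 = 0.039
Slc7: ΔΔCt = (23.99−20.43) − (28.92−19.87) = 3.56 − 9.05 = -5.49; fold change = 2^5.49 = 44.942
Slc7 has the largest |ΔΔCt| = 5.49.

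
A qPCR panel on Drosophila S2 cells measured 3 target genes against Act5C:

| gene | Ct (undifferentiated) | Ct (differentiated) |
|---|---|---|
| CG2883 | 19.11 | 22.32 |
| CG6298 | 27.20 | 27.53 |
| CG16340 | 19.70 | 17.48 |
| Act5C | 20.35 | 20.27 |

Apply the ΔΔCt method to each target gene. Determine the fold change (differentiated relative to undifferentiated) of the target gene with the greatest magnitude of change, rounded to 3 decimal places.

CG2883: ΔΔCt = (22.32−20.27) − (19.11−20.35) = 2.05 − (-1.24) = 3.29; fold change = 2^-3.29 = 0.102
CG6298: ΔΔCt = (27.53−20.27) − (27.20−20.35) = 7.26 − 6.85 = 0.41; fold change = 2^-0.41 = 0.753
CG16340: ΔΔCt = (17.48−20.27) − (19.70−20.35) = -2.79 − (-0.65) = -2.14; fold change = 2^2.14 = 4.408
CG2883 has the largest |ΔΔCt| = 3.29.

0.102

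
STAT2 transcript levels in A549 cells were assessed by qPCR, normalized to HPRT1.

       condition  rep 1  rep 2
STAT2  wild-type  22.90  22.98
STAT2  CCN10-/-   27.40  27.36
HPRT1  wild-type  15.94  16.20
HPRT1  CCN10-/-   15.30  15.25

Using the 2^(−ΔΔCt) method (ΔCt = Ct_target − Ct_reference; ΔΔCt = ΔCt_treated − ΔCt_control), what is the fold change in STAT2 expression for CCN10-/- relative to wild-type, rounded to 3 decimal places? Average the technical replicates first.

Mean Ct: STAT2 wild-type 22.940; STAT2 CCN10-/- 27.380; HPRT1 wild-type 16.070; HPRT1 CCN10-/- 15.275
ΔCt(wild-type) = 22.940 − 16.070 = 6.870
ΔCt(CCN10-/-) = 27.380 − 15.275 = 12.105
ΔΔCt = 12.105 − 6.870 = 5.235
Fold change = 2^(−5.235) = 0.0266

0.027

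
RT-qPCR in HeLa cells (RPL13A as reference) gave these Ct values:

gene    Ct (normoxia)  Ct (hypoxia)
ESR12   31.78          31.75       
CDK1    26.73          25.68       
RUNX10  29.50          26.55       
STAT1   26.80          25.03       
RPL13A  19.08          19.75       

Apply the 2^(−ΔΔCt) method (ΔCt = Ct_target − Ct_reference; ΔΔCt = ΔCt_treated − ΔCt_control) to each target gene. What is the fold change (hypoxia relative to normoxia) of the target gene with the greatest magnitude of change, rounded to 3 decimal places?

ESR12: ΔΔCt = (31.75−19.75) − (31.78−19.08) = 12.00 − 12.70 = -0.70; fold change = 2^0.70 = 1.625
CDK1: ΔΔCt = (25.68−19.75) − (26.73−19.08) = 5.93 − 7.65 = -1.72; fold change = 2^1.72 = 3.294
RUNX10: ΔΔCt = (26.55−19.75) − (29.50−19.08) = 6.80 − 10.42 = -3.62; fold change = 2^3.62 = 12.295
STAT1: ΔΔCt = (25.03−19.75) − (26.80−19.08) = 5.28 − 7.72 = -2.44; fold change = 2^2.44 = 5.426
RUNX10 has the largest |ΔΔCt| = 3.62.

12.295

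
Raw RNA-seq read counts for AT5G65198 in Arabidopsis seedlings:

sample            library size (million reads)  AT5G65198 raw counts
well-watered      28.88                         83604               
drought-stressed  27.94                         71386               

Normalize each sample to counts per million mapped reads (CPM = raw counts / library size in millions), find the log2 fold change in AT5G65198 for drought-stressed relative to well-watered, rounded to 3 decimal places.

-0.180

CPM(well-watered) = 83604 / 28.88 = 2894.8753
CPM(drought-stressed) = 71386 / 27.94 = 2554.9749
Fold change = 2554.9749 / 2894.8753 = 0.88259
log2(0.88259) = -0.1802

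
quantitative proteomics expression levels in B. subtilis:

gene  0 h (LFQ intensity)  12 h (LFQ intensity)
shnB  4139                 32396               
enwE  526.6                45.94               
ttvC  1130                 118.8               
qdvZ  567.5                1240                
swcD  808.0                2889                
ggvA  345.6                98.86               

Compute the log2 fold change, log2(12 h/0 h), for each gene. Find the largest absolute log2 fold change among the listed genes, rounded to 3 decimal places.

log2(32396/4139) = 2.968  (shnB)
log2(45.94/526.6) = -3.519  (enwE)
log2(118.8/1130) = -3.250  (ttvC)
log2(1240/567.5) = 1.128  (qdvZ)
log2(2889/808.0) = 1.838  (swcD)
log2(98.86/345.6) = -1.806  (ggvA)
The largest magnitude belongs to enwE.

3.519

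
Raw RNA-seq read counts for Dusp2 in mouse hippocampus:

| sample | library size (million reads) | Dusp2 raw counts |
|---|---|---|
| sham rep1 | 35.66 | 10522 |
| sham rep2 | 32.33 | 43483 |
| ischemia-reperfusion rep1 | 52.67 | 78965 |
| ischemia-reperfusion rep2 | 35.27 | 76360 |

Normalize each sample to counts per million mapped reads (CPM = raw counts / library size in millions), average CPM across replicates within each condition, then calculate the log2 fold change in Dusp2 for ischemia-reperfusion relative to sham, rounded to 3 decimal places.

1.160

CPM(sham rep1) = 10522 / 35.66 = 295.0645
CPM(sham rep2) = 43483 / 32.33 = 1344.9737
CPM(ischemia-reperfusion rep1) = 78965 / 52.67 = 1499.2406
CPM(ischemia-reperfusion rep2) = 76360 / 35.27 = 2165.0128
mean CPM(sham) = 820.0191; mean CPM(ischemia-reperfusion) = 1832.1267
Fold change = 1832.1267 / 820.0191 = 2.23425
log2(2.23425) = 1.1598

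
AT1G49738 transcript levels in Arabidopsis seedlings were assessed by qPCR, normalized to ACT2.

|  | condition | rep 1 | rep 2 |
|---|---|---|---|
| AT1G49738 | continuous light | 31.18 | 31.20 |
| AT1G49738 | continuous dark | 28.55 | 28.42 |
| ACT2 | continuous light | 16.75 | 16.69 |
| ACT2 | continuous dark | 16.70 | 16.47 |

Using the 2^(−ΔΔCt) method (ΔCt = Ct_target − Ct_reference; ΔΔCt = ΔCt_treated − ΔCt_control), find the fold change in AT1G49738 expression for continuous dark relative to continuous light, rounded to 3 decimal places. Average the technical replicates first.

5.938

Mean Ct: AT1G49738 continuous light 31.190; AT1G49738 continuous dark 28.485; ACT2 continuous light 16.720; ACT2 continuous dark 16.585
ΔCt(continuous light) = 31.190 − 16.720 = 14.470
ΔCt(continuous dark) = 28.485 − 16.585 = 11.900
ΔΔCt = 11.900 − 14.470 = -2.570
Fold change = 2^(−(-2.570)) = 2^2.570 = 5.9381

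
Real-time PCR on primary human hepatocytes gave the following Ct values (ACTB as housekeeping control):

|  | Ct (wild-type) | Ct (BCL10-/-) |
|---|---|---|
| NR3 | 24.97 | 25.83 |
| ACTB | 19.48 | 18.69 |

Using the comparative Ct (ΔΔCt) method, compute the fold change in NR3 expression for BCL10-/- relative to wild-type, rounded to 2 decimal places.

0.32

ΔCt(wild-type) = 24.970 − 19.480 = 5.490
ΔCt(BCL10-/-) = 25.830 − 18.690 = 7.140
ΔΔCt = 7.140 − 5.490 = 1.650
Fold change = 2^(−1.650) = 0.319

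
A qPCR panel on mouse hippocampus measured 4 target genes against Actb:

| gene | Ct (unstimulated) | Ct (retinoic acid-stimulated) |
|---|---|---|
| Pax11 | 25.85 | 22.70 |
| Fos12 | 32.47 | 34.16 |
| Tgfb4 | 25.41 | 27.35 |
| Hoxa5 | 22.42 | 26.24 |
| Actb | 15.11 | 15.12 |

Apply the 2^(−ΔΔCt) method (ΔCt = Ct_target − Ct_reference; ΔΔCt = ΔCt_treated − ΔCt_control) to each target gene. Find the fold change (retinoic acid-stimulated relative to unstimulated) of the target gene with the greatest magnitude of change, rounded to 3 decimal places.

Pax11: ΔΔCt = (22.70−15.12) − (25.85−15.11) = 7.58 − 10.74 = -3.16; fold change = 2^3.16 = 8.938
Fos12: ΔΔCt = (34.16−15.12) − (32.47−15.11) = 19.04 − 17.36 = 1.68; fold change = 2^-1.68 = 0.312
Tgfb4: ΔΔCt = (27.35−15.12) − (25.41−15.11) = 12.23 − 10.30 = 1.93; fold change = 2^-1.93 = 0.262
Hoxa5: ΔΔCt = (26.24−15.12) − (22.42−15.11) = 11.12 − 7.31 = 3.81; fold change = 2^-3.81 = 0.071
Hoxa5 has the largest |ΔΔCt| = 3.81.

0.071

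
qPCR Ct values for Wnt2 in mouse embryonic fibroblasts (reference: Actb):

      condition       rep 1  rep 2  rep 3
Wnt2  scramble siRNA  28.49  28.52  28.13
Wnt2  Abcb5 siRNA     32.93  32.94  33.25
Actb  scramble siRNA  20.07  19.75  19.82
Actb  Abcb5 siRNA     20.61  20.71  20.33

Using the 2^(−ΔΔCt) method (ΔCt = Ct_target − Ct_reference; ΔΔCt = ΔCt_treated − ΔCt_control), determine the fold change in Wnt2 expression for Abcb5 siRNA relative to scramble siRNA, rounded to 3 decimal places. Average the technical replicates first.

0.063

Mean Ct: Wnt2 scramble siRNA 28.380; Wnt2 Abcb5 siRNA 33.040; Actb scramble siRNA 19.880; Actb Abcb5 siRNA 20.550
ΔCt(scramble siRNA) = 28.380 − 19.880 = 8.500
ΔCt(Abcb5 siRNA) = 33.040 − 20.550 = 12.490
ΔΔCt = 12.490 − 8.500 = 3.990
Fold change = 2^(−3.990) = 0.0629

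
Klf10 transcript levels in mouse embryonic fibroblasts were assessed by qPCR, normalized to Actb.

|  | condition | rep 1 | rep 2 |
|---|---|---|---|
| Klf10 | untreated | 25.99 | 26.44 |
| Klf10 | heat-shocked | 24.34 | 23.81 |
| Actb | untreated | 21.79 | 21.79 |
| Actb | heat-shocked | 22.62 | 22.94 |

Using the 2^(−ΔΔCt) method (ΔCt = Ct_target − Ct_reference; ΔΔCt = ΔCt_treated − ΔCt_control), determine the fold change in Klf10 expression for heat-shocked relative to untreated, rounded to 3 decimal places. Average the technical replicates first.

Mean Ct: Klf10 untreated 26.215; Klf10 heat-shocked 24.075; Actb untreated 21.790; Actb heat-shocked 22.780
ΔCt(untreated) = 26.215 − 21.790 = 4.425
ΔCt(heat-shocked) = 24.075 − 22.780 = 1.295
ΔΔCt = 1.295 − 4.425 = -3.130
Fold change = 2^(−(-3.130)) = 2^3.130 = 8.7543

8.754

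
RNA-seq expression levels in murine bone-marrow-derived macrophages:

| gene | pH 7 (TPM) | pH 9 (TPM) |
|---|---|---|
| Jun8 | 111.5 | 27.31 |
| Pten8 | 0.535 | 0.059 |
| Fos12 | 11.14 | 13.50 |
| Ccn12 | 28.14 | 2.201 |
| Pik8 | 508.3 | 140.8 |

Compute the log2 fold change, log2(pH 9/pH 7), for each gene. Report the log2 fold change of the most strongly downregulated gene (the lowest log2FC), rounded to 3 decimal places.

log2(27.31/111.5) = -2.030  (Jun8)
log2(0.059/0.535) = -3.181  (Pten8)
log2(13.50/11.14) = 0.277  (Fos12)
log2(2.201/28.14) = -3.676  (Ccn12)
log2(140.8/508.3) = -1.852  (Pik8)
Ccn12 is most strongly downregulated.

-3.676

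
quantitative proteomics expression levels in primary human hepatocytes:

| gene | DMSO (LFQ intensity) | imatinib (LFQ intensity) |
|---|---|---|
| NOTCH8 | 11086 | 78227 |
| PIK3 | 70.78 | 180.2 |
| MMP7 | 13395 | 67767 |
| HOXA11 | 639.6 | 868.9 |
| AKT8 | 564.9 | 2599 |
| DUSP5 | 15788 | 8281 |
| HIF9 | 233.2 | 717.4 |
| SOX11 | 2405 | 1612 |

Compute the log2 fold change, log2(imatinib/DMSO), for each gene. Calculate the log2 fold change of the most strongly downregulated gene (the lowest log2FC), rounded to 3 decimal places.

log2(78227/11086) = 2.819  (NOTCH8)
log2(180.2/70.78) = 1.348  (PIK3)
log2(67767/13395) = 2.339  (MMP7)
log2(868.9/639.6) = 0.442  (HOXA11)
log2(2599/564.9) = 2.202  (AKT8)
log2(8281/15788) = -0.931  (DUSP5)
log2(717.4/233.2) = 1.621  (HIF9)
log2(1612/2405) = -0.577  (SOX11)
DUSP5 is most strongly downregulated.

-0.931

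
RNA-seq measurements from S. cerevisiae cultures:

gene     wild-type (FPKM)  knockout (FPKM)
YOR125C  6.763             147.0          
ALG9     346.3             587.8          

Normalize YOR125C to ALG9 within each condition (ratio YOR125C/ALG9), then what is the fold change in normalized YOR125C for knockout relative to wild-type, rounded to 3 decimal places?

YOR125C/ALG9 (wild-type) = 6.763 / 346.3 = 0.019529
YOR125C/ALG9 (knockout) = 147.0 / 587.8 = 0.25009
Fold change = 0.25009 / 0.019529 = 12.8056

12.806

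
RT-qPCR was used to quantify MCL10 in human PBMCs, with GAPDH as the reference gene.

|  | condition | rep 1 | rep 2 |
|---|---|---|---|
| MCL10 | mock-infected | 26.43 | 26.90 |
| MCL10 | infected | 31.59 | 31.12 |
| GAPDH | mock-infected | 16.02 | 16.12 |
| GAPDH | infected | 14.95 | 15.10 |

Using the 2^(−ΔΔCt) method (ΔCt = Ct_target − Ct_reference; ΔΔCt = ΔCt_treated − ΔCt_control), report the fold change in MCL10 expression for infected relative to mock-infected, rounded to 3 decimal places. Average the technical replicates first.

Mean Ct: MCL10 mock-infected 26.665; MCL10 infected 31.355; GAPDH mock-infected 16.070; GAPDH infected 15.025
ΔCt(mock-infected) = 26.665 − 16.070 = 10.595
ΔCt(infected) = 31.355 − 15.025 = 16.330
ΔΔCt = 16.330 − 10.595 = 5.735
Fold change = 2^(−5.735) = 0.0188

0.019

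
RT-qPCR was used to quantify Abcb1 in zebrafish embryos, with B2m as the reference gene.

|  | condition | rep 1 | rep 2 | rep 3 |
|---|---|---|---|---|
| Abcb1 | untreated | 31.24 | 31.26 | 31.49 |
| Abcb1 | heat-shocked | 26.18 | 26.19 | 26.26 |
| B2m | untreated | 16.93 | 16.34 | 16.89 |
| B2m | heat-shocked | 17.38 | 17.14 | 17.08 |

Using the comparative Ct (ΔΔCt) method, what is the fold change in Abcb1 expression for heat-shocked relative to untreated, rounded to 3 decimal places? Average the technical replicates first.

48.503

Mean Ct: Abcb1 untreated 31.330; Abcb1 heat-shocked 26.210; B2m untreated 16.720; B2m heat-shocked 17.200
ΔCt(untreated) = 31.330 − 16.720 = 14.610
ΔCt(heat-shocked) = 26.210 − 17.200 = 9.010
ΔΔCt = 9.010 − 14.610 = -5.600
Fold change = 2^(−(-5.600)) = 2^5.600 = 48.5029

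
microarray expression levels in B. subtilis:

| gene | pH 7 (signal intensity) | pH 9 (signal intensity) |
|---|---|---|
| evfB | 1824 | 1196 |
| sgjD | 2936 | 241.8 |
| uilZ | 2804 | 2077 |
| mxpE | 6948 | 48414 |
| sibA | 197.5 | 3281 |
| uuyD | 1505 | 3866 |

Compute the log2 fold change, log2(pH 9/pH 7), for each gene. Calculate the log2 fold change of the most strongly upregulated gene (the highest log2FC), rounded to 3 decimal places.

4.054

log2(1196/1824) = -0.609  (evfB)
log2(241.8/2936) = -3.602  (sgjD)
log2(2077/2804) = -0.433  (uilZ)
log2(48414/6948) = 2.801  (mxpE)
log2(3281/197.5) = 4.054  (sibA)
log2(3866/1505) = 1.361  (uuyD)
sibA is most strongly upregulated.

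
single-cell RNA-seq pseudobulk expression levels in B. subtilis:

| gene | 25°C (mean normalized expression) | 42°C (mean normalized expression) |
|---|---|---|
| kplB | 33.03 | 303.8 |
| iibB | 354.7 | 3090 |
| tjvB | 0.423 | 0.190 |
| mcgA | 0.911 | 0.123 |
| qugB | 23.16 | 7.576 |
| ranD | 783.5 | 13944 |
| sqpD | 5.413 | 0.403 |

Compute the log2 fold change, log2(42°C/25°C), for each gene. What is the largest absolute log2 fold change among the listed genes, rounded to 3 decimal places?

log2(303.8/33.03) = 3.201  (kplB)
log2(3090/354.7) = 3.123  (iibB)
log2(0.190/0.423) = -1.155  (tjvB)
log2(0.123/0.911) = -2.889  (mcgA)
log2(7.576/23.16) = -1.612  (qugB)
log2(13944/783.5) = 4.154  (ranD)
log2(0.403/5.413) = -3.748  (sqpD)
The largest magnitude belongs to ranD.

4.154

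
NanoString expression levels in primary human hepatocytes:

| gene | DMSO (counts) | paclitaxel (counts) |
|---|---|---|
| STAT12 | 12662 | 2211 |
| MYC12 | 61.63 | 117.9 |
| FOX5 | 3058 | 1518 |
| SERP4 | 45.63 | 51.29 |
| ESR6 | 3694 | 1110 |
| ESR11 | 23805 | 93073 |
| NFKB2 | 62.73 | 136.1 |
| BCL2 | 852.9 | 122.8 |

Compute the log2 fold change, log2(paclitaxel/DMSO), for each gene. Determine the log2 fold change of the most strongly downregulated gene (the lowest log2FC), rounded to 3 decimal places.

-2.796

log2(2211/12662) = -2.518  (STAT12)
log2(117.9/61.63) = 0.936  (MYC12)
log2(1518/3058) = -1.010  (FOX5)
log2(51.29/45.63) = 0.169  (SERP4)
log2(1110/3694) = -1.735  (ESR6)
log2(93073/23805) = 1.967  (ESR11)
log2(136.1/62.73) = 1.117  (NFKB2)
log2(122.8/852.9) = -2.796  (BCL2)
BCL2 is most strongly downregulated.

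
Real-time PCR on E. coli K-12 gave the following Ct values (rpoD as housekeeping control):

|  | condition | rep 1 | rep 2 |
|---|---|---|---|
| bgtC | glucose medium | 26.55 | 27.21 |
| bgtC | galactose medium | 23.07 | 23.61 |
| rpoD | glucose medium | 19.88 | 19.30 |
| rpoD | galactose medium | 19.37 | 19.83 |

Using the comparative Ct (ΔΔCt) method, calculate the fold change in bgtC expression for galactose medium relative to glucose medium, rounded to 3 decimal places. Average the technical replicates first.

Mean Ct: bgtC glucose medium 26.880; bgtC galactose medium 23.340; rpoD glucose medium 19.590; rpoD galactose medium 19.600
ΔCt(glucose medium) = 26.880 − 19.590 = 7.290
ΔCt(galactose medium) = 23.340 − 19.600 = 3.740
ΔΔCt = 3.740 − 7.290 = -3.550
Fold change = 2^(−(-3.550)) = 2^3.550 = 11.7127

11.713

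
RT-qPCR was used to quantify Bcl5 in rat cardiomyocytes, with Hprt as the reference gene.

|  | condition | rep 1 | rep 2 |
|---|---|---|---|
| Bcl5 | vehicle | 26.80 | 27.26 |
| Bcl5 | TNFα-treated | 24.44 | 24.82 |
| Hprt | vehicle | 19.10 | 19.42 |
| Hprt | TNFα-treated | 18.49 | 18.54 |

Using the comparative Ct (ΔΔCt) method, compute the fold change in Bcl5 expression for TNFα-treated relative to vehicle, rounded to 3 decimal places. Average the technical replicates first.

Mean Ct: Bcl5 vehicle 27.030; Bcl5 TNFα-treated 24.630; Hprt vehicle 19.260; Hprt TNFα-treated 18.515
ΔCt(vehicle) = 27.030 − 19.260 = 7.770
ΔCt(TNFα-treated) = 24.630 − 18.515 = 6.115
ΔΔCt = 6.115 − 7.770 = -1.655
Fold change = 2^(−(-1.655)) = 2^1.655 = 3.1492

3.149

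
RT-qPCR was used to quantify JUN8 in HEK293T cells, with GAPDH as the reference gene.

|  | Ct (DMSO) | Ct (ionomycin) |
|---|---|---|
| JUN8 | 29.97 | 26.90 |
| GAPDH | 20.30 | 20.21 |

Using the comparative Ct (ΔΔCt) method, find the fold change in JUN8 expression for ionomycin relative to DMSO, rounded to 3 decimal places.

ΔCt(DMSO) = 29.970 − 20.300 = 9.670
ΔCt(ionomycin) = 26.900 − 20.210 = 6.690
ΔΔCt = 6.690 − 9.670 = -2.980
Fold change = 2^(−(-2.980)) = 2^2.980 = 7.8899

7.890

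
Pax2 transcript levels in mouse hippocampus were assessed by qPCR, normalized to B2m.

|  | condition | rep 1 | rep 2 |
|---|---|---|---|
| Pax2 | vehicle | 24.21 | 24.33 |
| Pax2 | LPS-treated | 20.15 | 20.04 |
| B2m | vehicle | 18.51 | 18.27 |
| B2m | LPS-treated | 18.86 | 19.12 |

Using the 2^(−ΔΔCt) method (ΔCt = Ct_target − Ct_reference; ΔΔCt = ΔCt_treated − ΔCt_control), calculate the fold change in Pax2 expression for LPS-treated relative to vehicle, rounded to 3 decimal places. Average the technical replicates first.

27.379

Mean Ct: Pax2 vehicle 24.270; Pax2 LPS-treated 20.095; B2m vehicle 18.390; B2m LPS-treated 18.990
ΔCt(vehicle) = 24.270 − 18.390 = 5.880
ΔCt(LPS-treated) = 20.095 − 18.990 = 1.105
ΔΔCt = 1.105 − 5.880 = -4.775
Fold change = 2^(−(-4.775)) = 2^4.775 = 27.3790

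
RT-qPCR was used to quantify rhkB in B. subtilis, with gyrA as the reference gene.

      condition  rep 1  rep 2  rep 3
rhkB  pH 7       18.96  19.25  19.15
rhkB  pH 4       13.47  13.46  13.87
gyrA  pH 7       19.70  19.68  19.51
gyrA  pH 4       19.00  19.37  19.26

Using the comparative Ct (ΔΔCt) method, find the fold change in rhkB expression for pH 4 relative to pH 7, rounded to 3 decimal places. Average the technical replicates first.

Mean Ct: rhkB pH 7 19.120; rhkB pH 4 13.600; gyrA pH 7 19.630; gyrA pH 4 19.210
ΔCt(pH 7) = 19.120 − 19.630 = -0.510
ΔCt(pH 4) = 13.600 − 19.210 = -5.610
ΔΔCt = -5.610 − (-0.510) = -5.100
Fold change = 2^(−(-5.100)) = 2^5.100 = 34.2968

34.297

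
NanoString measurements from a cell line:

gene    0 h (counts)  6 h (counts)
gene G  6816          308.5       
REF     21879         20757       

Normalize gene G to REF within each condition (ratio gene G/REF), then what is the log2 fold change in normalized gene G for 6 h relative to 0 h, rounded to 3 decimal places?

-4.390

gene G/REF (0 h) = 6816 / 21879 = 0.31153
gene G/REF (6 h) = 308.5 / 20757 = 0.014862
Fold change = 0.014862 / 0.31153 = 0.0477
log2(0.0477) = -4.3896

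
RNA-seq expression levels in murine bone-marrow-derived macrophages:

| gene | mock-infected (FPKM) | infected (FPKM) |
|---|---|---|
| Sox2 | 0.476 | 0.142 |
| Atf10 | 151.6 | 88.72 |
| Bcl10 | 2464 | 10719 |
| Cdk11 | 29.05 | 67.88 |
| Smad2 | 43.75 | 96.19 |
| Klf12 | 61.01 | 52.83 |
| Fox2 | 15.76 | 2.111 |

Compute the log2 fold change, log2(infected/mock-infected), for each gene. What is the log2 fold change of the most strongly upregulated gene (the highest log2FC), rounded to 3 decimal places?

log2(0.142/0.476) = -1.745  (Sox2)
log2(88.72/151.6) = -0.773  (Atf10)
log2(10719/2464) = 2.121  (Bcl10)
log2(67.88/29.05) = 1.224  (Cdk11)
log2(96.19/43.75) = 1.137  (Smad2)
log2(52.83/61.01) = -0.208  (Klf12)
log2(2.111/15.76) = -2.900  (Fox2)
Bcl10 is most strongly upregulated.

2.121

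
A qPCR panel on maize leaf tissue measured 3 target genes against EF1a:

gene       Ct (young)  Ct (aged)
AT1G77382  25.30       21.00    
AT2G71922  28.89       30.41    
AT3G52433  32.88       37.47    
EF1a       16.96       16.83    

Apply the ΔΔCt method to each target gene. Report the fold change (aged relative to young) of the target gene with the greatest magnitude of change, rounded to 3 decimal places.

AT1G77382: ΔΔCt = (21.00−16.83) − (25.30−16.96) = 4.17 − 8.34 = -4.17; fold change = 2^4.17 = 18.001
AT2G71922: ΔΔCt = (30.41−16.83) − (28.89−16.96) = 13.58 − 11.93 = 1.65; fold change = 2^-1.65 = 0.319
AT3G52433: ΔΔCt = (37.47−16.83) − (32.88−16.96) = 20.64 − 15.92 = 4.72; fold change = 2^-4.72 = 0.038
AT3G52433 has the largest |ΔΔCt| = 4.72.

0.038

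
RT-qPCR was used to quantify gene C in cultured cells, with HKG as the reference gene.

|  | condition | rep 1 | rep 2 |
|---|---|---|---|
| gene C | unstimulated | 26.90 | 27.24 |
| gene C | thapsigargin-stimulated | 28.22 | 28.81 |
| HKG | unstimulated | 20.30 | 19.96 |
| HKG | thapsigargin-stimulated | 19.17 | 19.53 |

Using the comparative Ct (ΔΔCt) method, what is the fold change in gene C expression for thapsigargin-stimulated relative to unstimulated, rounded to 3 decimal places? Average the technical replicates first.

0.214

Mean Ct: gene C unstimulated 27.070; gene C thapsigargin-stimulated 28.515; HKG unstimulated 20.130; HKG thapsigargin-stimulated 19.350
ΔCt(unstimulated) = 27.070 − 20.130 = 6.940
ΔCt(thapsigargin-stimulated) = 28.515 − 19.350 = 9.165
ΔΔCt = 9.165 − 6.940 = 2.225
Fold change = 2^(−2.225) = 0.2139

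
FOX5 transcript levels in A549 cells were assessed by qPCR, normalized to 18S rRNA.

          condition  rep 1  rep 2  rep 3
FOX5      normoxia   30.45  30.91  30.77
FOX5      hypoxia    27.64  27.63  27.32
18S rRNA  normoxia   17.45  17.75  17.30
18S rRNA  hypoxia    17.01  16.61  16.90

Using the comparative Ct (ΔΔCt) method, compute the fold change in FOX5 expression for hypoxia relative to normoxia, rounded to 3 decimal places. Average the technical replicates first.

5.736

Mean Ct: FOX5 normoxia 30.710; FOX5 hypoxia 27.530; 18S rRNA normoxia 17.500; 18S rRNA hypoxia 16.840
ΔCt(normoxia) = 30.710 − 17.500 = 13.210
ΔCt(hypoxia) = 27.530 − 16.840 = 10.690
ΔΔCt = 10.690 − 13.210 = -2.520
Fold change = 2^(−(-2.520)) = 2^2.520 = 5.7358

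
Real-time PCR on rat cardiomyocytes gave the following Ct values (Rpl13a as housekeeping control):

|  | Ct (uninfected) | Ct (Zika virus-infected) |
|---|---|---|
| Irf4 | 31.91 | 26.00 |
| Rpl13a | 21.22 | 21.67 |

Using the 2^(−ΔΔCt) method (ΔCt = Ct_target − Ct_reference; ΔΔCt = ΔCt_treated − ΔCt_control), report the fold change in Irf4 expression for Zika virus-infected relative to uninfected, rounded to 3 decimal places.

82.139

ΔCt(uninfected) = 31.910 − 21.220 = 10.690
ΔCt(Zika virus-infected) = 26.000 − 21.670 = 4.330
ΔΔCt = 4.330 − 10.690 = -6.360
Fold change = 2^(−(-6.360)) = 2^6.360 = 82.1393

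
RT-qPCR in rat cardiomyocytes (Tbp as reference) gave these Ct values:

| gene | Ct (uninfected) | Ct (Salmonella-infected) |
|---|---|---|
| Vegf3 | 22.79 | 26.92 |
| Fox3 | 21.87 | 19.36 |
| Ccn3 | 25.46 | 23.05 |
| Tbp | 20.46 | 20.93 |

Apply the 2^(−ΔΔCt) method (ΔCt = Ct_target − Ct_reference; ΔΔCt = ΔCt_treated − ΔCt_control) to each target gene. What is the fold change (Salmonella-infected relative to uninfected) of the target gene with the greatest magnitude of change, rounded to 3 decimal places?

Vegf3: ΔΔCt = (26.92−20.93) − (22.79−20.46) = 5.99 − 2.33 = 3.66; fold change = 2^-3.66 = 0.079
Fox3: ΔΔCt = (19.36−20.93) − (21.87−20.46) = -1.57 − 1.41 = -2.98; fold change = 2^2.98 = 7.890
Ccn3: ΔΔCt = (23.05−20.93) − (25.46−20.46) = 2.12 − 5.00 = -2.88; fold change = 2^2.88 = 7.362
Vegf3 has the largest |ΔΔCt| = 3.66.

0.079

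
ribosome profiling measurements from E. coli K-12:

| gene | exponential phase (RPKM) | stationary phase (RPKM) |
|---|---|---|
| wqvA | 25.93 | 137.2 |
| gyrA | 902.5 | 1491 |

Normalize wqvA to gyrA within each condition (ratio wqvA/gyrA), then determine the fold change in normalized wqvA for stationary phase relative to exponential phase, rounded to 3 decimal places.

wqvA/gyrA (exponential phase) = 25.93 / 902.5 = 0.028731
wqvA/gyrA (stationary phase) = 137.2 / 1491 = 0.092019
Fold change = 0.092019 / 0.028731 = 3.2027

3.203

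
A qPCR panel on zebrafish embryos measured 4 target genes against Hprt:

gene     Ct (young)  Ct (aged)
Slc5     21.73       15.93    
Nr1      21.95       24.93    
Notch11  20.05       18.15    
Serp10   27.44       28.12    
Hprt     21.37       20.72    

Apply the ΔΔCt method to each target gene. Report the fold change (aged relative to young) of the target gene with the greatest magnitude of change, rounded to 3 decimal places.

Slc5: ΔΔCt = (15.93−20.72) − (21.73−21.37) = -4.79 − 0.36 = -5.15; fold change = 2^5.15 = 35.506
Nr1: ΔΔCt = (24.93−20.72) − (21.95−21.37) = 4.21 − 0.58 = 3.63; fold change = 2^-3.63 = 0.081
Notch11: ΔΔCt = (18.15−20.72) − (20.05−21.37) = -2.57 − (-1.32) = -1.25; fold change = 2^1.25 = 2.378
Serp10: ΔΔCt = (28.12−20.72) − (27.44−21.37) = 7.40 − 6.07 = 1.33; fold change = 2^-1.33 = 0.398
Slc5 has the largest |ΔΔCt| = 5.15.

35.506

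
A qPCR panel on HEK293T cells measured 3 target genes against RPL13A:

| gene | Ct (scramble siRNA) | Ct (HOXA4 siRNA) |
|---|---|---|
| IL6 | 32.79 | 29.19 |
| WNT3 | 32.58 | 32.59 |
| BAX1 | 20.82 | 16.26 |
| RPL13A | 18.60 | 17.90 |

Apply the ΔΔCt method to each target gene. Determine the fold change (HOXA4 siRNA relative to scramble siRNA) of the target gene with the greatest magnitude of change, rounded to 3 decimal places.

IL6: ΔΔCt = (29.19−17.90) − (32.79−18.60) = 11.29 − 14.19 = -2.90; fold change = 2^2.90 = 7.464
WNT3: ΔΔCt = (32.59−17.90) − (32.58−18.60) = 14.69 − 13.98 = 0.71; fold change = 2^-0.71 = 0.611
BAX1: ΔΔCt = (16.26−17.90) − (20.82−18.60) = -1.64 − 2.22 = -3.86; fold change = 2^3.86 = 14.520
BAX1 has the largest |ΔΔCt| = 3.86.

14.520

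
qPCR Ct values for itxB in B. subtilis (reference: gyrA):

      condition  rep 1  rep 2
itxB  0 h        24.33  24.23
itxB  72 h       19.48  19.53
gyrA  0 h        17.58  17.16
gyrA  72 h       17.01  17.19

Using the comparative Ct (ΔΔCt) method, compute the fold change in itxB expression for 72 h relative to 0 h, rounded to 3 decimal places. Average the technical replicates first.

Mean Ct: itxB 0 h 24.280; itxB 72 h 19.505; gyrA 0 h 17.370; gyrA 72 h 17.100
ΔCt(0 h) = 24.280 − 17.370 = 6.910
ΔCt(72 h) = 19.505 − 17.100 = 2.405
ΔΔCt = 2.405 − 6.910 = -4.505
Fold change = 2^(−(-4.505)) = 2^4.505 = 22.7060

22.706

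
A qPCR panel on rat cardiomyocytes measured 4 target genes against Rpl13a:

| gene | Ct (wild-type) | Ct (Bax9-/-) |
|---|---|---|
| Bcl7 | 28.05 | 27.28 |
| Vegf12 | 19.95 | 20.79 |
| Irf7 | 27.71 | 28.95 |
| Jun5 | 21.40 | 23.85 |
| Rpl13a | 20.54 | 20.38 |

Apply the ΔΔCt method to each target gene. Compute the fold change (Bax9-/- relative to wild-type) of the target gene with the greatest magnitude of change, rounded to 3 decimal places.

0.164

Bcl7: ΔΔCt = (27.28−20.38) − (28.05−20.54) = 6.90 − 7.51 = -0.61; fold change = 2^0.61 = 1.526
Vegf12: ΔΔCt = (20.79−20.38) − (19.95−20.54) = 0.41 − (-0.59) = 1.00; fold change = 2^-1.00 = 0.500
Irf7: ΔΔCt = (28.95−20.38) − (27.71−20.54) = 8.57 − 7.17 = 1.40; fold change = 2^-1.40 = 0.379
Jun5: ΔΔCt = (23.85−20.38) − (21.40−20.54) = 3.47 − 0.86 = 2.61; fold change = 2^-2.61 = 0.164
Jun5 has the largest |ΔΔCt| = 2.61.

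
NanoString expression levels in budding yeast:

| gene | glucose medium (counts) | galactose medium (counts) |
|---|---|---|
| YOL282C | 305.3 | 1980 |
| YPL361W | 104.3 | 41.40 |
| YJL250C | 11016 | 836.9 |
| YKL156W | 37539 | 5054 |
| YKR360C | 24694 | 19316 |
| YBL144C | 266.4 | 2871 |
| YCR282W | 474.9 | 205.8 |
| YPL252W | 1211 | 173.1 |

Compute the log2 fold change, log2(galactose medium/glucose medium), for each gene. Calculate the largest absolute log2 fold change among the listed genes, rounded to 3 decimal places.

3.718

log2(1980/305.3) = 2.697  (YOL282C)
log2(41.40/104.3) = -1.333  (YPL361W)
log2(836.9/11016) = -3.718  (YJL250C)
log2(5054/37539) = -2.893  (YKL156W)
log2(19316/24694) = -0.354  (YKR360C)
log2(2871/266.4) = 3.430  (YBL144C)
log2(205.8/474.9) = -1.206  (YCR282W)
log2(173.1/1211) = -2.807  (YPL252W)
The largest magnitude belongs to YJL250C.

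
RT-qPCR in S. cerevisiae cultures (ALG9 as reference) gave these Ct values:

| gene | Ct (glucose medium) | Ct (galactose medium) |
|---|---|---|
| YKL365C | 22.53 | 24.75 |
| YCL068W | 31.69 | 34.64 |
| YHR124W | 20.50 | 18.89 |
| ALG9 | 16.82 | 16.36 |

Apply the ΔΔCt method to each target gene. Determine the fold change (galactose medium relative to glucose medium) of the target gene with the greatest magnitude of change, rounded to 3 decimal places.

0.094

YKL365C: ΔΔCt = (24.75−16.36) − (22.53−16.82) = 8.39 − 5.71 = 2.68; fold change = 2^-2.68 = 0.156
YCL068W: ΔΔCt = (34.64−16.36) − (31.69−16.82) = 18.28 − 14.87 = 3.41; fold change = 2^-3.41 = 0.094
YHR124W: ΔΔCt = (18.89−16.36) − (20.50−16.82) = 2.53 − 3.68 = -1.15; fold change = 2^1.15 = 2.219
YCL068W has the largest |ΔΔCt| = 3.41.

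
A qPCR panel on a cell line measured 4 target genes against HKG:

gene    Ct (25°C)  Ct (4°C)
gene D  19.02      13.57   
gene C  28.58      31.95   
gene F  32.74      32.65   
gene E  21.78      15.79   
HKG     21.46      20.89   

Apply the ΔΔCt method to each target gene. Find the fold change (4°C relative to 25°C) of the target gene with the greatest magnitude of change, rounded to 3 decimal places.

gene D: ΔΔCt = (13.57−20.89) − (19.02−21.46) = -7.32 − (-2.44) = -4.88; fold change = 2^4.88 = 29.446
gene C: ΔΔCt = (31.95−20.89) − (28.58−21.46) = 11.06 − 7.12 = 3.94; fold change = 2^-3.94 = 0.065
gene F: ΔΔCt = (32.65−20.89) − (32.74−21.46) = 11.76 − 11.28 = 0.48; fold change = 2^-0.48 = 0.717
gene E: ΔΔCt = (15.79−20.89) − (21.78−21.46) = -5.10 − 0.32 = -5.42; fold change = 2^5.42 = 42.814
gene E has the largest |ΔΔCt| = 5.42.

42.814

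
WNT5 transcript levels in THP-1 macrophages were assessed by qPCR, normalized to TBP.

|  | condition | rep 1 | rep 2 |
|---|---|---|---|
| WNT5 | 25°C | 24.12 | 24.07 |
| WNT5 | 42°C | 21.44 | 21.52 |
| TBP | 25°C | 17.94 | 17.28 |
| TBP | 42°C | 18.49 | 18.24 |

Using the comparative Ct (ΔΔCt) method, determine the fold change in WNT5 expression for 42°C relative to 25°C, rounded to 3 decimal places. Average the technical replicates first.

10.339

Mean Ct: WNT5 25°C 24.095; WNT5 42°C 21.480; TBP 25°C 17.610; TBP 42°C 18.365
ΔCt(25°C) = 24.095 − 17.610 = 6.485
ΔCt(42°C) = 21.480 − 18.365 = 3.115
ΔΔCt = 3.115 − 6.485 = -3.370
Fold change = 2^(−(-3.370)) = 2^3.370 = 10.3388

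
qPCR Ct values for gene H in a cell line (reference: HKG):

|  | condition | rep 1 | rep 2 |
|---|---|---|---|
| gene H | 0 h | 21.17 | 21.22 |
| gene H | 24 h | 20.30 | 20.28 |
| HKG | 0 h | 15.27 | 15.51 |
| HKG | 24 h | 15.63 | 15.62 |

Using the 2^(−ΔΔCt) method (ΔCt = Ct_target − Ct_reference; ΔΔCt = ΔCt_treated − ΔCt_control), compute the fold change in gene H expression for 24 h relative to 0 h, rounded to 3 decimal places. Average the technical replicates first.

2.204

Mean Ct: gene H 0 h 21.195; gene H 24 h 20.290; HKG 0 h 15.390; HKG 24 h 15.625
ΔCt(0 h) = 21.195 − 15.390 = 5.805
ΔCt(24 h) = 20.290 − 15.625 = 4.665
ΔΔCt = 4.665 − 5.805 = -1.140
Fold change = 2^(−(-1.140)) = 2^1.140 = 2.2038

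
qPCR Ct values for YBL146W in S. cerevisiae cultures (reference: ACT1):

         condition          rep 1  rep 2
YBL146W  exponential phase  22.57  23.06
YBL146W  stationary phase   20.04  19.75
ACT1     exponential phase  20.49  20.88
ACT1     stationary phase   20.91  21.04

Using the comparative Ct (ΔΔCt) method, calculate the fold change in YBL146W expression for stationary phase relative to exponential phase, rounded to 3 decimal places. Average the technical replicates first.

Mean Ct: YBL146W exponential phase 22.815; YBL146W stationary phase 19.895; ACT1 exponential phase 20.685; ACT1 stationary phase 20.975
ΔCt(exponential phase) = 22.815 − 20.685 = 2.130
ΔCt(stationary phase) = 19.895 − 20.975 = -1.080
ΔΔCt = -1.080 − 2.130 = -3.210
Fold change = 2^(−(-3.210)) = 2^3.210 = 9.2535

9.254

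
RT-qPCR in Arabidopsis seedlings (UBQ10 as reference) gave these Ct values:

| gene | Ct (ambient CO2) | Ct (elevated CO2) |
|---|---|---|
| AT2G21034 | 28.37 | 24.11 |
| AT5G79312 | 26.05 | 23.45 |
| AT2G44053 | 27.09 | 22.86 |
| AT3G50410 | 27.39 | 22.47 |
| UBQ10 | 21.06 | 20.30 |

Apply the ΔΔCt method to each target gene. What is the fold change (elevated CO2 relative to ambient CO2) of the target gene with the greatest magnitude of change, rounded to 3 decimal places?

17.877

AT2G21034: ΔΔCt = (24.11−20.30) − (28.37−21.06) = 3.81 − 7.31 = -3.50; fold change = 2^3.50 = 11.314
AT5G79312: ΔΔCt = (23.45−20.30) − (26.05−21.06) = 3.15 − 4.99 = -1.84; fold change = 2^1.84 = 3.580
AT2G44053: ΔΔCt = (22.86−20.30) − (27.09−21.06) = 2.56 − 6.03 = -3.47; fold change = 2^3.47 = 11.081
AT3G50410: ΔΔCt = (22.47−20.30) − (27.39−21.06) = 2.17 − 6.33 = -4.16; fold change = 2^4.16 = 17.877
AT3G50410 has the largest |ΔΔCt| = 4.16.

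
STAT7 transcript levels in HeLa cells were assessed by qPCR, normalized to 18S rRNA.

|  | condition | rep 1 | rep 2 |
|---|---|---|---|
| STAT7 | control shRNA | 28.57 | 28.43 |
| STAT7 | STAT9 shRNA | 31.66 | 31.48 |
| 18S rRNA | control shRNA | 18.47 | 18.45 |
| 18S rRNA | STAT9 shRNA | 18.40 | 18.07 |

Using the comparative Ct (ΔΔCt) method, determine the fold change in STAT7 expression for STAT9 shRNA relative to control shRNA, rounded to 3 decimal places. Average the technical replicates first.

0.102

Mean Ct: STAT7 control shRNA 28.500; STAT7 STAT9 shRNA 31.570; 18S rRNA control shRNA 18.460; 18S rRNA STAT9 shRNA 18.235
ΔCt(control shRNA) = 28.500 − 18.460 = 10.040
ΔCt(STAT9 shRNA) = 31.570 − 18.235 = 13.335
ΔΔCt = 13.335 − 10.040 = 3.295
Fold change = 2^(−3.295) = 0.1019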